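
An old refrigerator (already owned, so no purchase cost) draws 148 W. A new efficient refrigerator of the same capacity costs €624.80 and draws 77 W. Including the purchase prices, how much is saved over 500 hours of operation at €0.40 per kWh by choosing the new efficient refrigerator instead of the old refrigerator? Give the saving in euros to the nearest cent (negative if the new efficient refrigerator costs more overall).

old refrigerator: €0.00 + (148/1000) kW × 500 h × €0.40 = €0.00 + €29.6 = €29.6
new efficient refrigerator: €624.80 + (77/1000) kW × 500 h × €0.40 = €624.80 + €15.4 = €640.2
Saving = €29.6 − €640.2 = −€610.6

-€610.60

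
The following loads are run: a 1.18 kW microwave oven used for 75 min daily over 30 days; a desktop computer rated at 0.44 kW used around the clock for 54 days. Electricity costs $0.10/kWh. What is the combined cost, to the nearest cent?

$61.45

microwave oven: Runtime = 75 min × 30 = 2250 min = 37.5 h
microwave oven: 1.18 kW × 37.5 h = 44.25 kWh
desktop computer: Runtime = 24 h × 54 = 1296 h
desktop computer: 0.44 kW × 1296 h = 570.24 kWh
Total energy = 614.49 kWh
Cost = 614.49 × $0.10 = $61.45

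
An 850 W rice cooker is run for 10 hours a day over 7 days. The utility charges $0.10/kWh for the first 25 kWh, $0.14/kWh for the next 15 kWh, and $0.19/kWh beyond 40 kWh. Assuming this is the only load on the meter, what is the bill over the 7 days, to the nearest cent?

$8.31

Runtime = 10 h/day × 7 days = 70 h
Energy = 0.85 kW × 70 h = 59.5 kWh
Tier 1 (0–25 kWh): 25 × $0.10 = $2.5
Tier 2 (25–40 kWh): 15 × $0.14 = $2.1
Above 40 kWh: 19.5 × $0.19 = $3.705
Bill = $8.31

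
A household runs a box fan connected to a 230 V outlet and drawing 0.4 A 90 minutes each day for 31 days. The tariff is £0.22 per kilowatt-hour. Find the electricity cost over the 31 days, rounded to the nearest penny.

£0.94

Power = 0.4 A × 230 V = 92 W = 0.092 kW
Runtime = 90 min × 31 = 2790 min = 46.5 h
Energy = 0.092 kW × 46.5 h = 4.278 kWh
Cost = 4.278 kWh × £0.22/kWh = £0.94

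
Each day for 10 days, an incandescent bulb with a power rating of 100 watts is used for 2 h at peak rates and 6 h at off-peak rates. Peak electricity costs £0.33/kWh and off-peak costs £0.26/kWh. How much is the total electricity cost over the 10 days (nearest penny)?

Peak energy = 0.1 kW × 2 h × 10 = 2 kWh
Off-peak energy = 0.1 kW × 6 h × 10 = 6 kWh
Cost = 2 × £0.33 + 6 × £0.26 = £0.66 + £1.56 = £2.22

£2.22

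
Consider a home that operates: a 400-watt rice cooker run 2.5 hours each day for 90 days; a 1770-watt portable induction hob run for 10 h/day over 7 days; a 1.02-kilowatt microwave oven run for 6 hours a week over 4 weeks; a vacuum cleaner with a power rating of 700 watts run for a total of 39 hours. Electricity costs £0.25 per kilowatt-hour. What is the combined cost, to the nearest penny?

£66.42

rice cooker: Runtime = 2.5 h/day × 90 days = 225 h
rice cooker: 0.4 kW × 225 h = 90 kWh
portable induction hob: Runtime = 10 h/day × 7 days = 70 h
portable induction hob: 1.77 kW × 70 h = 123.9 kWh
microwave oven: Runtime = 6 h/week × 4 weeks = 24 h
microwave oven: 1.02 kW × 24 h = 24.48 kWh
vacuum cleaner: 0.7 kW × 39 h = 27.3 kWh
Total energy = 265.68 kWh
Cost = 265.68 × £0.25 = £66.42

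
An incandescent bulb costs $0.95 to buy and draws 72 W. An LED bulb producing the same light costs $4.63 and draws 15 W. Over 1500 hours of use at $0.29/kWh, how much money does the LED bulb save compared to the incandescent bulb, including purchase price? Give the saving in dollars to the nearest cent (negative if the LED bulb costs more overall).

$21.12

incandescent bulb: $0.95 + (72/1000) kW × 1500 h × $0.29 = $0.95 + $31.32 = $32.27
LED bulb: $4.63 + (15/1000) kW × 1500 h × $0.29 = $4.63 + $6.525 = $11.155
Saving = $32.27 − $11.155 = $21.115 → $21.12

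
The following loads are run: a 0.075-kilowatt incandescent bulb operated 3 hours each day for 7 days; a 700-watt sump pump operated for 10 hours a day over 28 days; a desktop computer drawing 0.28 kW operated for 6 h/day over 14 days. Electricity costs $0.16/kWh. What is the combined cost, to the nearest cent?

incandescent bulb: Runtime = 3 h/day × 7 days = 21 h
incandescent bulb: 0.075 kW × 21 h = 1.575 kWh
sump pump: Runtime = 10 h/day × 28 days = 280 h
sump pump: 0.7 kW × 280 h = 196 kWh
desktop computer: Runtime = 6 h/day × 14 days = 84 h
desktop computer: 0.28 kW × 84 h = 23.52 kWh
Total energy = 221.095 kWh
Cost = 221.095 × $0.16 = $35.38

$35.38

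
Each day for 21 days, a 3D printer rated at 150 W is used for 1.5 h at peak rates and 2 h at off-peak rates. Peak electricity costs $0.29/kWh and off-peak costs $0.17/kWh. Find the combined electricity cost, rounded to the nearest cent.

$2.44

Peak energy = 0.15 kW × 1.5 h × 21 = 4.725 kWh
Off-peak energy = 0.15 kW × 2 h × 21 = 6.3 kWh
Cost = 4.725 × $0.29 + 6.3 × $0.17 = $1.37025 + $1.071 = $2.44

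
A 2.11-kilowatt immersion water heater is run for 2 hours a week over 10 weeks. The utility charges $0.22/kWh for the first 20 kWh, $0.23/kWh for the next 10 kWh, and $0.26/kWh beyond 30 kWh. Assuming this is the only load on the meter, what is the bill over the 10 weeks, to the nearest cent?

Runtime = 2 h/week × 10 weeks = 20 h
Energy = 2.11 kW × 20 h = 42.2 kWh
Tier 1 (0–20 kWh): 20 × $0.22 = $4.4
Tier 2 (20–30 kWh): 10 × $0.23 = $2.3
Above 30 kWh: 12.2 × $0.26 = $3.172
Bill = $9.87

$9.87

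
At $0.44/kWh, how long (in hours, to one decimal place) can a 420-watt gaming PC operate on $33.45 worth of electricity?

181.0 h

Energy available = $33.45 ÷ $0.44/kWh = 76.0227 kWh
Hours = 76.0227 kWh ÷ 0.42 kW = 181.0 h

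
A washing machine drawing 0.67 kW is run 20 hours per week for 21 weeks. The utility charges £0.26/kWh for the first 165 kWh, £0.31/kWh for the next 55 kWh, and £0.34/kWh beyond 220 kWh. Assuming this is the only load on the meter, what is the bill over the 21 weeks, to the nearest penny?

Runtime = 20 h/week × 21 weeks = 420 h
Energy = 0.67 kW × 420 h = 281.4 kWh
Tier 1 (0–165 kWh): 165 × £0.26 = £42.9
Tier 2 (165–220 kWh): 55 × £0.31 = £17.05
Above 220 kWh: 61.4 × £0.34 = £20.876
Bill = £80.83

£80.83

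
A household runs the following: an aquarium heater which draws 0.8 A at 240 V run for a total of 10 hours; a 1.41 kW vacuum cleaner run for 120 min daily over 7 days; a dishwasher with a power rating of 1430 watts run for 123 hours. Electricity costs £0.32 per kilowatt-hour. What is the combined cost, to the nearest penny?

£63.22

aquarium heater: Power = 0.8 A × 240 V = 192 W = 0.192 kW
aquarium heater: 0.192 kW × 10 h = 1.92 kWh
vacuum cleaner: Runtime = 120 min × 7 = 840 min = 14 h
vacuum cleaner: 1.41 kW × 14 h = 19.74 kWh
dishwasher: 1.43 kW × 123 h = 175.89 kWh
Total energy = 197.55 kWh
Cost = 197.55 × £0.32 = £63.22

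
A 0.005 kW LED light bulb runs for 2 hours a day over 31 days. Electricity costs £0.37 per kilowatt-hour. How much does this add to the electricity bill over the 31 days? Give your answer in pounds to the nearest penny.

£0.11

Runtime = 2 h/day × 31 days = 62 h
Energy = 0.005 kW × 62 h = 0.31 kWh
Cost = 0.31 kWh × £0.37/kWh = £0.11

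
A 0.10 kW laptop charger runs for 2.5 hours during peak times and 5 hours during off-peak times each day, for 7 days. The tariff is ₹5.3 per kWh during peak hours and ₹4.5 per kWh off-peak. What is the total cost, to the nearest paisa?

Peak energy = 0.1 kW × 2.5 h × 7 = 1.75 kWh
Off-peak energy = 0.1 kW × 5 h × 7 = 3.5 kWh
Cost = 1.75 × ₹5.3 + 3.5 × ₹4.5 = ₹9.275 + ₹15.75 = ₹25.03

₹25.03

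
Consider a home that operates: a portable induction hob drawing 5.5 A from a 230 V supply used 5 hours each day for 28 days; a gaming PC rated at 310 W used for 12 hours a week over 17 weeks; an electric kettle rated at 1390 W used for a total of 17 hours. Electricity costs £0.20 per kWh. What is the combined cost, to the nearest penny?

portable induction hob: Power = 5.5 A × 230 V = 1265 W = 1.265 kW
portable induction hob: Runtime = 5 h/day × 28 days = 140 h
portable induction hob: 1.265 kW × 140 h = 177.1 kWh
gaming PC: Runtime = 12 h/week × 17 weeks = 204 h
gaming PC: 0.31 kW × 204 h = 63.24 kWh
electric kettle: 1.39 kW × 17 h = 23.63 kWh
Total energy = 263.97 kWh
Cost = 263.97 × £0.20 = £52.79

£52.79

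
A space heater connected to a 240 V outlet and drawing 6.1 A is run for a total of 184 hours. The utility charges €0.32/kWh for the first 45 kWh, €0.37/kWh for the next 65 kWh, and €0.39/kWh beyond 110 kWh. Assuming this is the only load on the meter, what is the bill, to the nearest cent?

€100.61

Power = 6.1 A × 240 V = 1464 W = 1.464 kW
Energy = 1.464 kW × 184 h = 269.376 kWh
Tier 1 (0–45 kWh): 45 × €0.32 = €14.4
Tier 2 (45–110 kWh): 65 × €0.37 = €24.05
Above 110 kWh: 159.376 × €0.39 = €62.15664
Bill = €100.61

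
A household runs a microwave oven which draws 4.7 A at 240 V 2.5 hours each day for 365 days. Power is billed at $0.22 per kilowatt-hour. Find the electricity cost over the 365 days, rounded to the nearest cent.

Power = 4.7 A × 240 V = 1128 W = 1.128 kW
Runtime = 2.5 h/day × 365 days = 912.5 h
Energy = 1.128 kW × 912.5 h = 1029.3 kWh
Cost = 1029.3 kWh × $0.22/kWh = $226.45

$226.45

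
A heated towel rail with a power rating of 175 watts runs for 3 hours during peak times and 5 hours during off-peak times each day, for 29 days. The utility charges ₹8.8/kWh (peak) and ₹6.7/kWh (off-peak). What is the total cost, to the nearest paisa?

₹303.99

Peak energy = 0.175 kW × 3 h × 29 = 15.225 kWh
Off-peak energy = 0.175 kW × 5 h × 29 = 25.375 kWh
Cost = 15.225 × ₹8.8 + 25.375 × ₹6.7 = ₹133.98 + ₹170.0125 = ₹303.99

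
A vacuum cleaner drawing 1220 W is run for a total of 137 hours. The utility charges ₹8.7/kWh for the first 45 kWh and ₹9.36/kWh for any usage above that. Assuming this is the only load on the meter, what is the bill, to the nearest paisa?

Energy = 1.22 kW × 137 h = 167.14 kWh
Tier 1 (0–45 kWh): 45 × ₹8.7 = ₹391.5
Above 45 kWh: 122.14 × ₹9.36 = ₹1143.2304
Bill = ₹1534.73

₹1534.73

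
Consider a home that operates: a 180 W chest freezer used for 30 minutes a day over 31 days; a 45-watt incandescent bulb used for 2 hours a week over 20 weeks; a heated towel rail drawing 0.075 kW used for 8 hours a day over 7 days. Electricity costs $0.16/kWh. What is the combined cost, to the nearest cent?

chest freezer: Runtime = 30 min × 31 = 930 min = 15.5 h
chest freezer: 0.18 kW × 15.5 h = 2.79 kWh
incandescent bulb: Runtime = 2 h/week × 20 weeks = 40 h
incandescent bulb: 0.045 kW × 40 h = 1.8 kWh
heated towel rail: Runtime = 8 h/day × 7 days = 56 h
heated towel rail: 0.075 kW × 56 h = 4.2 kWh
Total energy = 8.79 kWh
Cost = 8.79 × $0.16 = $1.41

$1.41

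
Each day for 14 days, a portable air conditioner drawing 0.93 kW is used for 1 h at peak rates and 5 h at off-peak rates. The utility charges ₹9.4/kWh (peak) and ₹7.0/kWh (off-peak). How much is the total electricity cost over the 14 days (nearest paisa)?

₹578.09

Peak energy = 0.93 kW × 1 h × 14 = 13.02 kWh
Off-peak energy = 0.93 kW × 5 h × 14 = 65.1 kWh
Cost = 13.02 × ₹9.4 + 65.1 × ₹7.0 = ₹122.388 + ₹455.7 = ₹578.09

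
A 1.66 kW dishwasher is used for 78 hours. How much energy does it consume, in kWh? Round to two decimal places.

129.48 kWh

Energy = 1.66 kW × 78 h = 129.48 kWh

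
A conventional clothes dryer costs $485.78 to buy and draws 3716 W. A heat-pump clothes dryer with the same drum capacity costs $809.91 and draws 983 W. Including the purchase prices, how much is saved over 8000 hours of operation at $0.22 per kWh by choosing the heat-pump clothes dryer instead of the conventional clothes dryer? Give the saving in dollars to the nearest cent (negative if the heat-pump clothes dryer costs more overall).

conventional clothes dryer: $485.78 + (3716/1000) kW × 8000 h × $0.22 = $485.78 + $6540.16 = $7025.94
heat-pump clothes dryer: $809.91 + (983/1000) kW × 8000 h × $0.22 = $809.91 + $1730.08 = $2539.99
Saving = $7025.94 − $2539.99 = $4485.95

$4485.95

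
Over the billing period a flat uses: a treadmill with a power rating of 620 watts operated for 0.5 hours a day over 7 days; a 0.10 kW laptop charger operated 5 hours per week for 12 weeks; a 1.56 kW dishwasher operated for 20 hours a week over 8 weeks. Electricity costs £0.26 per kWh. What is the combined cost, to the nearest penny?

£67.02

treadmill: Runtime = 0.5 h/day × 7 days = 3.5 h
treadmill: 0.62 kW × 3.5 h = 2.17 kWh
laptop charger: Runtime = 5 h/week × 12 weeks = 60 h
laptop charger: 0.1 kW × 60 h = 6 kWh
dishwasher: Runtime = 20 h/week × 8 weeks = 160 h
dishwasher: 1.56 kW × 160 h = 249.6 kWh
Total energy = 257.77 kWh
Cost = 257.77 × £0.26 = £67.02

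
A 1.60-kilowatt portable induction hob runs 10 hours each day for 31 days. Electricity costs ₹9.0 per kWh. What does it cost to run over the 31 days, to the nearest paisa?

₹4464.00

Runtime = 10 h/day × 31 days = 310 h
Energy = 1.6 kW × 310 h = 496 kWh
Cost = 496 kWh × ₹9.0/kWh = ₹4464.00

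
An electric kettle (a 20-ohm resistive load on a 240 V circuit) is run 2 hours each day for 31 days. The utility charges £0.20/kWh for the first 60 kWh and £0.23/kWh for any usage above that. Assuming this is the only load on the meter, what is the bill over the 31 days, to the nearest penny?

£39.27

Power = V²/R = 240²/20 = 2880 W = 2.88 kW
Runtime = 2 h/day × 31 days = 62 h
Energy = 2.88 kW × 62 h = 178.56 kWh
Tier 1 (0–60 kWh): 60 × £0.20 = £12
Above 60 kWh: 118.56 × £0.23 = £27.2688
Bill = £39.27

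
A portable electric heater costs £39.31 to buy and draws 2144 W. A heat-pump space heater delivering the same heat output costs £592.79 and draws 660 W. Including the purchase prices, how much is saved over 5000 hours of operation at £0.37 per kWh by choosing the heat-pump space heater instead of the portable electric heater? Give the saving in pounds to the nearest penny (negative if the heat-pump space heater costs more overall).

£2191.92

portable electric heater: £39.31 + (2144/1000) kW × 5000 h × £0.37 = £39.31 + £3966.4 = £4005.71
heat-pump space heater: £592.79 + (660/1000) kW × 5000 h × £0.37 = £592.79 + £1221 = £1813.79
Saving = £4005.71 − £1813.79 = £2191.92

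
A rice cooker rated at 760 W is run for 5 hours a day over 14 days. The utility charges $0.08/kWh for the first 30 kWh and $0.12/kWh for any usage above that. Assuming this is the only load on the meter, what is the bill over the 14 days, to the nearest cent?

Runtime = 5 h/day × 14 days = 70 h
Energy = 0.76 kW × 70 h = 53.2 kWh
Tier 1 (0–30 kWh): 30 × $0.08 = $2.4
Above 30 kWh: 23.2 × $0.12 = $2.784
Bill = $5.18

$5.18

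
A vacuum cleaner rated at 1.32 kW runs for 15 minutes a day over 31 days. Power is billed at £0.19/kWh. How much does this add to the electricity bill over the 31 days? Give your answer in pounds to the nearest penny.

Runtime = 15 min × 31 = 465 min = 7.75 h
Energy = 1.32 kW × 7.75 h = 10.23 kWh
Cost = 10.23 kWh × £0.19/kWh = £1.94

£1.94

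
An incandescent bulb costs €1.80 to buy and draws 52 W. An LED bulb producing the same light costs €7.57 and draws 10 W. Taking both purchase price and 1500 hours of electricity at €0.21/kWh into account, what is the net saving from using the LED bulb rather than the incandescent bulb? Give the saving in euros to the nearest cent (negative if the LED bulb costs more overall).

incandescent bulb: €1.80 + (52/1000) kW × 1500 h × €0.21 = €1.80 + €16.38 = €18.18
LED bulb: €7.57 + (10/1000) kW × 1500 h × €0.21 = €7.57 + €3.15 = €10.72
Saving = €18.18 − €10.72 = €7.46

€7.46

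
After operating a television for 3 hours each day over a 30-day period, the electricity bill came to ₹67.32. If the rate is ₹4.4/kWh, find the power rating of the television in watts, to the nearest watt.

Energy = ₹67.32 ÷ ₹4.4/kWh = 15.3 kWh
Runtime = 3 h/day × 30 days = 90 h
Power = 15.3 kWh ÷ 90 h = 0.17 kW = 170 W

170 W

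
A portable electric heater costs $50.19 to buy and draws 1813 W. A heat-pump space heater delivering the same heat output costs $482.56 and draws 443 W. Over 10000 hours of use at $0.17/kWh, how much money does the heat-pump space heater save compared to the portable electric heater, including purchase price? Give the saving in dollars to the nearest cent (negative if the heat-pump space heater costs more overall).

portable electric heater: $50.19 + (1813/1000) kW × 10000 h × $0.17 = $50.19 + $3082.1 = $3132.29
heat-pump space heater: $482.56 + (443/1000) kW × 10000 h × $0.17 = $482.56 + $753.1 = $1235.66
Saving = $3132.29 − $1235.66 = $1896.63

$1896.63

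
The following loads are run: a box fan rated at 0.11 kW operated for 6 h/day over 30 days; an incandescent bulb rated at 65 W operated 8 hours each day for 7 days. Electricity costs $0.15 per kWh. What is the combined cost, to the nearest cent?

$3.52

box fan: Runtime = 6 h/day × 30 days = 180 h
box fan: 0.11 kW × 180 h = 19.8 kWh
incandescent bulb: Runtime = 8 h/day × 7 days = 56 h
incandescent bulb: 0.065 kW × 56 h = 3.64 kWh
Total energy = 23.44 kWh
Cost = 23.44 × $0.15 = $3.52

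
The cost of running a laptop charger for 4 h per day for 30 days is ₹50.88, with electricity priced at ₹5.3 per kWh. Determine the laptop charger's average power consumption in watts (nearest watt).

80 W

Energy = ₹50.88 ÷ ₹5.3/kWh = 9.6 kWh
Runtime = 4 h/day × 30 days = 120 h
Power = 9.6 kWh ÷ 120 h = 0.08 kW = 80 W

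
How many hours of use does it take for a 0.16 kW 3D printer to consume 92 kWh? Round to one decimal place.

Hours = 92 kWh ÷ 0.16 kW = 575.0 h

575.0 h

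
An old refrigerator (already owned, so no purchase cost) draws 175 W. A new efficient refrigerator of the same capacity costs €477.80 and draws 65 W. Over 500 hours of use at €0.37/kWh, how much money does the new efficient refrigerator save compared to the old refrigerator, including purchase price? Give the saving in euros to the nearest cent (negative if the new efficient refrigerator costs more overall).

old refrigerator: €0.00 + (175/1000) kW × 500 h × €0.37 = €0.00 + €32.375 = €32.375
new efficient refrigerator: €477.80 + (65/1000) kW × 500 h × €0.37 = €477.80 + €12.025 = €489.825
Saving = €32.375 − €489.825 = −€457.45

-€457.45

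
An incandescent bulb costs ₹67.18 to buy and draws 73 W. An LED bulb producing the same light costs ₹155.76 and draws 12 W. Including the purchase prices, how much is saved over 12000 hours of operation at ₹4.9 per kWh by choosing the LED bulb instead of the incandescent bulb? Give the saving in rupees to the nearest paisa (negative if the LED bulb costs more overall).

₹3498.22

incandescent bulb: ₹67.18 + (73/1000) kW × 12000 h × ₹4.9 = ₹67.18 + ₹4292.4 = ₹4359.58
LED bulb: ₹155.76 + (12/1000) kW × 12000 h × ₹4.9 = ₹155.76 + ₹705.6 = ₹861.36
Saving = ₹4359.58 − ₹861.36 = ₹3498.22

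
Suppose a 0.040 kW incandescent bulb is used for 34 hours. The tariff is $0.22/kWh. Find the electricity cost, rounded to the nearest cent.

$0.30

Energy = 0.04 kW × 34 h = 1.36 kWh
Cost = 1.36 kWh × $0.22/kWh = $0.30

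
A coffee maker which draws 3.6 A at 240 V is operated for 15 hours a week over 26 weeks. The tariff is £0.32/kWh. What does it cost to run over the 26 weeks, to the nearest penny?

£107.83

Power = 3.6 A × 240 V = 864 W = 0.864 kW
Runtime = 15 h/week × 26 weeks = 390 h
Energy = 0.864 kW × 390 h = 336.96 kWh
Cost = 336.96 kWh × £0.32/kWh = £107.83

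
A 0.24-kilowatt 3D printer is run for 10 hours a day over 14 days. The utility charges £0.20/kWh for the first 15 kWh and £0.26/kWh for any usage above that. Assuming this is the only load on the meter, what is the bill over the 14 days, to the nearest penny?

Runtime = 10 h/day × 14 days = 140 h
Energy = 0.24 kW × 140 h = 33.6 kWh
Tier 1 (0–15 kWh): 15 × £0.20 = £3
Above 15 kWh: 18.6 × £0.26 = £4.836
Bill = £7.84

£7.84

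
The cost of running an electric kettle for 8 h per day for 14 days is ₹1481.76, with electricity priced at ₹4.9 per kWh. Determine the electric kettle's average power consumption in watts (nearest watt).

Energy = ₹1481.76 ÷ ₹4.9/kWh = 302.4 kWh
Runtime = 8 h/day × 14 days = 112 h
Power = 302.4 kWh ÷ 112 h = 2.7 kW = 2700 W

2700 W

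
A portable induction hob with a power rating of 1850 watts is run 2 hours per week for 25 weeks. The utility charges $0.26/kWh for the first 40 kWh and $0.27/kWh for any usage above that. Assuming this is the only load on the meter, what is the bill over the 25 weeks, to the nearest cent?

Runtime = 2 h/week × 25 weeks = 50 h
Energy = 1.85 kW × 50 h = 92.5 kWh
Tier 1 (0–40 kWh): 40 × $0.26 = $10.4
Above 40 kWh: 52.5 × $0.27 = $14.175
Bill = $24.58

$24.58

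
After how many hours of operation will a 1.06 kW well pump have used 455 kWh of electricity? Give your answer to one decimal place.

429.2 h

Hours = 455 kWh ÷ 1.06 kW = 429.2 h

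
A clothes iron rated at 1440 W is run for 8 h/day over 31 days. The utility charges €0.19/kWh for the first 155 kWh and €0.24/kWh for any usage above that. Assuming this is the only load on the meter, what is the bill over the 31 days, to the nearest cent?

Runtime = 8 h/day × 31 days = 248 h
Energy = 1.44 kW × 248 h = 357.12 kWh
Tier 1 (0–155 kWh): 155 × €0.19 = €29.45
Above 155 kWh: 202.12 × €0.24 = €48.5088
Bill = €77.96

€77.96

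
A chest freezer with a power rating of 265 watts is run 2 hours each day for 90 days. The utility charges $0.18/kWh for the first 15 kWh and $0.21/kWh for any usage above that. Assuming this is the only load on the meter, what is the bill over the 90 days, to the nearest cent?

$9.57

Runtime = 2 h/day × 90 days = 180 h
Energy = 0.265 kW × 180 h = 47.7 kWh
Tier 1 (0–15 kWh): 15 × $0.18 = $2.7
Above 15 kWh: 32.7 × $0.21 = $6.867
Bill = $9.57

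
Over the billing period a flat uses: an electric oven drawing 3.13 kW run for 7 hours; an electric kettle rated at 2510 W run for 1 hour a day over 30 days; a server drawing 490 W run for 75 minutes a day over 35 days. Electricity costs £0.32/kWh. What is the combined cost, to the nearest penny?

electric oven: 3.13 kW × 7 h = 21.91 kWh
electric kettle: Runtime = 1 h/day × 30 days = 30 h
electric kettle: 2.51 kW × 30 h = 75.3 kWh
server: Runtime = 75 min × 35 = 2625 min = 43.75 h
server: 0.49 kW × 43.75 h = 21.4375 kWh
Total energy = 118.6475 kWh
Cost = 118.6475 × £0.32 = £37.97

£37.97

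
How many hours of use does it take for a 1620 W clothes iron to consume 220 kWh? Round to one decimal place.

135.8 h

Hours = 220 kWh ÷ 1.62 kW = 135.8 h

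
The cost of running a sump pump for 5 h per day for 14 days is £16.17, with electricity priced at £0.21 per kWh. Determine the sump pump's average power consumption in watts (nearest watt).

Energy = £16.17 ÷ £0.21/kWh = 77 kWh
Runtime = 5 h/day × 14 days = 70 h
Power = 77 kWh ÷ 70 h = 1.1 kW = 1100 W

1100 W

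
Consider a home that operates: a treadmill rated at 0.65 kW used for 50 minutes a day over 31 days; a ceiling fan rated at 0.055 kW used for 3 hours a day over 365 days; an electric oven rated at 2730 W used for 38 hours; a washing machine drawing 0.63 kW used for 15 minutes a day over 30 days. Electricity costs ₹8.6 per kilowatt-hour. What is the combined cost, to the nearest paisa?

treadmill: Runtime = 50 min × 31 = 1550 min = 25.833333… h
treadmill: 0.65 kW × 25.833333… h = 16.791666… kWh
ceiling fan: Runtime = 3 h/day × 365 days = 1095 h
ceiling fan: 0.055 kW × 1095 h = 60.225 kWh
electric oven: 2.73 kW × 38 h = 103.74 kWh
washing machine: Runtime = 15 min × 30 = 450 min = 7.5 h
washing machine: 0.63 kW × 7.5 h = 4.725 kWh
Total energy = 185.481666… kWh
Cost = 185.481666… × ₹8.6 = ₹1595.14

₹1595.14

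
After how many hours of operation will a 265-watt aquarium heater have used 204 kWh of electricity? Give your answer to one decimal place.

Hours = 204 kWh ÷ 0.265 kW = 769.8 h

769.8 h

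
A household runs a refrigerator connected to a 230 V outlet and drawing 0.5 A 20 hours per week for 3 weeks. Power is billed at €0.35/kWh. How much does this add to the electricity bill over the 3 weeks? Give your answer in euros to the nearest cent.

€2.42

Power = 0.5 A × 230 V = 115 W = 0.115 kW
Runtime = 20 h/week × 3 weeks = 60 h
Energy = 0.115 kW × 60 h = 6.9 kWh
Cost = 6.9 kWh × €0.35/kWh = €2.42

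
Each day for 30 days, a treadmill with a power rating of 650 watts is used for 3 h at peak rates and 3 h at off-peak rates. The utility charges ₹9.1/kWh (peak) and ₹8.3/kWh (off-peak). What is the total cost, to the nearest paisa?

Peak energy = 0.65 kW × 3 h × 30 = 58.5 kWh
Off-peak energy = 0.65 kW × 3 h × 30 = 58.5 kWh
Cost = 58.5 × ₹9.1 + 58.5 × ₹8.3 = ₹532.35 + ₹485.55 = ₹1017.90

₹1017.90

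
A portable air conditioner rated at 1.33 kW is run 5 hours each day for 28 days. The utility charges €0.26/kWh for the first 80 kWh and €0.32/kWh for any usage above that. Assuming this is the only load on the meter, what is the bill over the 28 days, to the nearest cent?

Runtime = 5 h/day × 28 days = 140 h
Energy = 1.33 kW × 140 h = 186.2 kWh
Tier 1 (0–80 kWh): 80 × €0.26 = €20.8
Above 80 kWh: 106.2 × €0.32 = €33.984
Bill = €54.78

€54.78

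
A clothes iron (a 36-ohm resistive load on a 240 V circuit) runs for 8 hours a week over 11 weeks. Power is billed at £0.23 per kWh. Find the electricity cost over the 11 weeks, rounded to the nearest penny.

£32.38

Power = V²/R = 240²/36 = 1600 W = 1.6 kW
Runtime = 8 h/week × 11 weeks = 88 h
Energy = 1.6 kW × 88 h = 140.8 kWh
Cost = 140.8 kWh × £0.23/kWh = £32.38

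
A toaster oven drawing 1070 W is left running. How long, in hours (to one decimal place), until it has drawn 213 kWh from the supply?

199.1 h

Hours = 213 kWh ÷ 1.07 kW = 199.1 h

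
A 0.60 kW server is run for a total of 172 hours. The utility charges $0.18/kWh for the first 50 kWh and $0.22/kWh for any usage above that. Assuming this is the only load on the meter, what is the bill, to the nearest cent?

$20.70

Energy = 0.6 kW × 172 h = 103.2 kWh
Tier 1 (0–50 kWh): 50 × $0.18 = $9
Above 50 kWh: 53.2 × $0.22 = $11.704
Bill = $20.70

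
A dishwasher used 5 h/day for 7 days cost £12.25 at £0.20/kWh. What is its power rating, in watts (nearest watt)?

Energy = £12.25 ÷ £0.20/kWh = 61.25 kWh
Runtime = 5 h/day × 7 days = 35 h
Power = 61.25 kWh ÷ 35 h = 1.75 kW = 1750 W

1750 W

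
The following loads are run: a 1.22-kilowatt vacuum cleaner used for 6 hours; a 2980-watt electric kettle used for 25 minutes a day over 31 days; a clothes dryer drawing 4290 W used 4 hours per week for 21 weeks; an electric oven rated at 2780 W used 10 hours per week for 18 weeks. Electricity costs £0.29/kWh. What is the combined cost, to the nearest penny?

£262.91

vacuum cleaner: 1.22 kW × 6 h = 7.32 kWh
electric kettle: Runtime = 25 min × 31 = 775 min = 12.916666… h
electric kettle: 2.98 kW × 12.916666… h = 38.491666… kWh
clothes dryer: Runtime = 4 h/week × 21 weeks = 84 h
clothes dryer: 4.29 kW × 84 h = 360.36 kWh
electric oven: Runtime = 10 h/week × 18 weeks = 180 h
electric oven: 2.78 kW × 180 h = 500.4 kWh
Total energy = 906.571666… kWh
Cost = 906.571666… × £0.29 = £262.91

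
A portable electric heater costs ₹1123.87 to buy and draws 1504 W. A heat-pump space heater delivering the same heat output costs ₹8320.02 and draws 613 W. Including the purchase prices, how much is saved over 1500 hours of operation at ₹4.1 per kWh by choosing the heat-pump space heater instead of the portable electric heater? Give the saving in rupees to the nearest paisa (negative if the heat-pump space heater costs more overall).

portable electric heater: ₹1123.87 + (1504/1000) kW × 1500 h × ₹4.1 = ₹1123.87 + ₹9249.6 = ₹10373.47
heat-pump space heater: ₹8320.02 + (613/1000) kW × 1500 h × ₹4.1 = ₹8320.02 + ₹3769.95 = ₹12089.97
Saving = ₹10373.47 − ₹12089.97 = −₹1716.5

-₹1716.50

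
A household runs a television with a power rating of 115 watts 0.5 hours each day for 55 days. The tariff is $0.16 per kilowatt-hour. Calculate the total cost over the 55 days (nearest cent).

Runtime = 0.5 h/day × 55 days = 27.5 h
Energy = 0.115 kW × 27.5 h = 3.1625 kWh
Cost = 3.1625 kWh × $0.16/kWh = $0.51

$0.51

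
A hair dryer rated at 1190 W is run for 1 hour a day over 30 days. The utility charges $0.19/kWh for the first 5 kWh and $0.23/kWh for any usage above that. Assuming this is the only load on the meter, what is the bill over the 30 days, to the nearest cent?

$8.01

Runtime = 1 h/day × 30 days = 30 h
Energy = 1.19 kW × 30 h = 35.7 kWh
Tier 1 (0–5 kWh): 5 × $0.19 = $0.95
Above 5 kWh: 30.7 × $0.23 = $7.061
Bill = $8.01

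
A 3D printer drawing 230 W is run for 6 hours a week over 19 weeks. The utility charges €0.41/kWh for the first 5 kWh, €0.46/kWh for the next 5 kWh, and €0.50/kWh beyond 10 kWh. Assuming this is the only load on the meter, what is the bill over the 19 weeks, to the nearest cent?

€12.46

Runtime = 6 h/week × 19 weeks = 114 h
Energy = 0.23 kW × 114 h = 26.22 kWh
Tier 1 (0–5 kWh): 5 × €0.41 = €2.05
Tier 2 (5–10 kWh): 5 × €0.46 = €2.3
Above 10 kWh: 16.22 × €0.50 = €8.11
Bill = €12.46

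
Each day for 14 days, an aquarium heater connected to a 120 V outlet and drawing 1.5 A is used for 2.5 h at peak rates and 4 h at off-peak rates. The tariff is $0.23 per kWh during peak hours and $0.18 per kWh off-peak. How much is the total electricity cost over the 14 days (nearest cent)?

$3.26

Power = 1.5 A × 120 V = 180 W = 0.18 kW
Peak energy = 0.18 kW × 2.5 h × 14 = 6.3 kWh
Off-peak energy = 0.18 kW × 4 h × 14 = 10.08 kWh
Cost = 6.3 × $0.23 + 10.08 × $0.18 = $1.449 + $1.8144 = $3.26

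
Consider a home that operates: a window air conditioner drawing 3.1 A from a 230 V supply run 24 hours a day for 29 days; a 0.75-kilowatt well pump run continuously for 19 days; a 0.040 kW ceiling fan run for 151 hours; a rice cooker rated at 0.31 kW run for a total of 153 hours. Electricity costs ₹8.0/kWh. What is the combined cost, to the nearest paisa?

₹7133.74

window air conditioner: Power = 3.1 A × 230 V = 713 W = 0.713 kW
window air conditioner: Runtime = 24 h × 29 = 696 h
window air conditioner: 0.713 kW × 696 h = 496.248 kWh
well pump: Runtime = 24 h × 19 = 456 h
well pump: 0.75 kW × 456 h = 342 kWh
ceiling fan: 0.04 kW × 151 h = 6.04 kWh
rice cooker: 0.31 kW × 153 h = 47.43 kWh
Total energy = 891.718 kWh
Cost = 891.718 × ₹8.0 = ₹7133.74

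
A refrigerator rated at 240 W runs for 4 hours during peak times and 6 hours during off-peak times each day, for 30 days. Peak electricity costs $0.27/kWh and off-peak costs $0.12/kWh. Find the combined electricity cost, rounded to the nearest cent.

$12.96

Peak energy = 0.24 kW × 4 h × 30 = 28.8 kWh
Off-peak energy = 0.24 kW × 6 h × 30 = 43.2 kWh
Cost = 28.8 × $0.27 + 43.2 × $0.12 = $7.776 + $5.184 = $12.96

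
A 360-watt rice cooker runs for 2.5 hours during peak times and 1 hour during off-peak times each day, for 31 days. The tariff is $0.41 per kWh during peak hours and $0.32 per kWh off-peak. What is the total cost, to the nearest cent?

$15.01

Peak energy = 0.36 kW × 2.5 h × 31 = 27.9 kWh
Off-peak energy = 0.36 kW × 1 h × 31 = 11.16 kWh
Cost = 27.9 × $0.41 + 11.16 × $0.32 = $11.439 + $3.5712 = $15.01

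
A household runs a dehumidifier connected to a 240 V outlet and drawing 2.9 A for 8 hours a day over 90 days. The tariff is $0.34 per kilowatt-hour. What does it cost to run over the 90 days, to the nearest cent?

Power = 2.9 A × 240 V = 696 W = 0.696 kW
Runtime = 8 h/day × 90 days = 720 h
Energy = 0.696 kW × 720 h = 501.12 kWh
Cost = 501.12 kWh × $0.34/kWh = $170.38

$170.38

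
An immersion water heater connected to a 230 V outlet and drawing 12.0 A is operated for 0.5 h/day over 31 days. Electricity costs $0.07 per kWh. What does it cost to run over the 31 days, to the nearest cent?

Power = 12.0 A × 230 V = 2760 W = 2.76 kW
Runtime = 0.5 h/day × 31 days = 15.5 h
Energy = 2.76 kW × 15.5 h = 42.78 kWh
Cost = 42.78 kWh × $0.07/kWh = $2.99

$2.99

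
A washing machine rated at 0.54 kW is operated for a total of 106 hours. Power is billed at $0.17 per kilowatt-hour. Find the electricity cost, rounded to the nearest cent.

$9.73

Energy = 0.54 kW × 106 h = 57.24 kWh
Cost = 57.24 kWh × $0.17/kWh = $9.73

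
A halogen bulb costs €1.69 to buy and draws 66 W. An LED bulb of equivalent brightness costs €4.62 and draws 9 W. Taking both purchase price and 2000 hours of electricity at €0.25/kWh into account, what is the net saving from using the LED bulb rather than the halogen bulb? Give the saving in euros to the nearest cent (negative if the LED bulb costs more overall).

€25.57

halogen bulb: €1.69 + (66/1000) kW × 2000 h × €0.25 = €1.69 + €33 = €34.69
LED bulb: €4.62 + (9/1000) kW × 2000 h × €0.25 = €4.62 + €4.5 = €9.12
Saving = €34.69 − €9.12 = €25.57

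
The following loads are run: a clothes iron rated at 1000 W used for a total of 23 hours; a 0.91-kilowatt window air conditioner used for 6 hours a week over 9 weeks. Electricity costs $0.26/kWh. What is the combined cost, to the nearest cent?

$18.76

clothes iron: 1 kW × 23 h = 23 kWh
window air conditioner: Runtime = 6 h/week × 9 weeks = 54 h
window air conditioner: 0.91 kW × 54 h = 49.14 kWh
Total energy = 72.14 kWh
Cost = 72.14 × $0.26 = $18.76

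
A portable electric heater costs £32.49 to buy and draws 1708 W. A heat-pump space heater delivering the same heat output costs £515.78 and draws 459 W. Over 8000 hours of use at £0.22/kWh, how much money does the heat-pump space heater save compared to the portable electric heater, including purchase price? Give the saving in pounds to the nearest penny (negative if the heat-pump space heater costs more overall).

£1714.95

portable electric heater: £32.49 + (1708/1000) kW × 8000 h × £0.22 = £32.49 + £3006.08 = £3038.57
heat-pump space heater: £515.78 + (459/1000) kW × 8000 h × £0.22 = £515.78 + £807.84 = £1323.62
Saving = £3038.57 − £1323.62 = £1714.95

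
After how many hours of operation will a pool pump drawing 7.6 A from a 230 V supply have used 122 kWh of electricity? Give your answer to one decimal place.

69.8 h

Power = 7.6 A × 230 V = 1748 W = 1.748 kW
Hours = 122 kWh ÷ 1.748 kW = 69.8 h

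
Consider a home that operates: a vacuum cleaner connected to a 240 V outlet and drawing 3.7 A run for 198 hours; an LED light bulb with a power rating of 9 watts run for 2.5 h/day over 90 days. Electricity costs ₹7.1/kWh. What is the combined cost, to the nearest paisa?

vacuum cleaner: Power = 3.7 A × 240 V = 888 W = 0.888 kW
vacuum cleaner: 0.888 kW × 198 h = 175.824 kWh
LED light bulb: Runtime = 2.5 h/day × 90 days = 225 h
LED light bulb: 0.009 kW × 225 h = 2.025 kWh
Total energy = 177.849 kWh
Cost = 177.849 × ₹7.1 = ₹1262.73

₹1262.73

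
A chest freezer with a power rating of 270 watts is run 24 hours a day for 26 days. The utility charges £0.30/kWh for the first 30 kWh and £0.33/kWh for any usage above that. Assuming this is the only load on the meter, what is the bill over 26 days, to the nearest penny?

£54.70

Runtime = 24 h × 26 = 624 h
Energy = 0.27 kW × 624 h = 168.48 kWh
Tier 1 (0–30 kWh): 30 × £0.30 = £9
Above 30 kWh: 138.48 × £0.33 = £45.6984
Bill = £54.70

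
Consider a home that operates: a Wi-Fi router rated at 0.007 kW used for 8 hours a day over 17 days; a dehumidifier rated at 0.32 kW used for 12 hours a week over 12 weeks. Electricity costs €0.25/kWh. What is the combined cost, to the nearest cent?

€11.76

Wi-Fi router: Runtime = 8 h/day × 17 days = 136 h
Wi-Fi router: 0.007 kW × 136 h = 0.952 kWh
dehumidifier: Runtime = 12 h/week × 12 weeks = 144 h
dehumidifier: 0.32 kW × 144 h = 46.08 kWh
Total energy = 47.032 kWh
Cost = 47.032 × €0.25 = €11.76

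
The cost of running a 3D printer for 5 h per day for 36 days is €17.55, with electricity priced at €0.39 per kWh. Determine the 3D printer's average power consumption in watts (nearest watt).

Energy = €17.55 ÷ €0.39/kWh = 45 kWh
Runtime = 5 h/day × 36 days = 180 h
Power = 45 kWh ÷ 180 h = 0.25 kW = 250 W

250 W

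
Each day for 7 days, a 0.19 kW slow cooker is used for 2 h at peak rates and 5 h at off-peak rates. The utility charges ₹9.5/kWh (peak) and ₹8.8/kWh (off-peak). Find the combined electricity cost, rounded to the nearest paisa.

Peak energy = 0.19 kW × 2 h × 7 = 2.66 kWh
Off-peak energy = 0.19 kW × 5 h × 7 = 6.65 kWh
Cost = 2.66 × ₹9.5 + 6.65 × ₹8.8 = ₹25.27 + ₹58.52 = ₹83.79

₹83.79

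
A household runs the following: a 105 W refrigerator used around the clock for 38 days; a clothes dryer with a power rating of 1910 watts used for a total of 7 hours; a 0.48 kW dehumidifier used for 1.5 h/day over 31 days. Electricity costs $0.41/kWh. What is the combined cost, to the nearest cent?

refrigerator: Runtime = 24 h × 38 = 912 h
refrigerator: 0.105 kW × 912 h = 95.76 kWh
clothes dryer: 1.91 kW × 7 h = 13.37 kWh
dehumidifier: Runtime = 1.5 h/day × 31 days = 46.5 h
dehumidifier: 0.48 kW × 46.5 h = 22.32 kWh
Total energy = 131.45 kWh
Cost = 131.45 × $0.41 = $53.89

$53.89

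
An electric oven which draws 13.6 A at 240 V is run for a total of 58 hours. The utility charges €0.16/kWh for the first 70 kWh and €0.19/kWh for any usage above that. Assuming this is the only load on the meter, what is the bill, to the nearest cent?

€33.87

Power = 13.6 A × 240 V = 3264 W = 3.264 kW
Energy = 3.264 kW × 58 h = 189.312 kWh
Tier 1 (0–70 kWh): 70 × €0.16 = €11.2
Above 70 kWh: 119.312 × €0.19 = €22.66928
Bill = €33.87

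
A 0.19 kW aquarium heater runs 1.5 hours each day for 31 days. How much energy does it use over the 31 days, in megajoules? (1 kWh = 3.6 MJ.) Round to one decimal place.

31.8 MJ

Runtime = 1.5 h/day × 31 days = 46.5 h
Energy = 0.19 kW × 46.5 h = 8.835 kWh
= 8.835 × 3.6 MJ = 31.8 MJ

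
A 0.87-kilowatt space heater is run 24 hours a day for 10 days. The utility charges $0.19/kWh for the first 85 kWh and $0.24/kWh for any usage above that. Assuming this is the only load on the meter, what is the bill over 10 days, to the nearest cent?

Runtime = 24 h × 10 = 240 h
Energy = 0.87 kW × 240 h = 208.8 kWh
Tier 1 (0–85 kWh): 85 × $0.19 = $16.15
Above 85 kWh: 123.8 × $0.24 = $29.712
Bill = $45.86

$45.86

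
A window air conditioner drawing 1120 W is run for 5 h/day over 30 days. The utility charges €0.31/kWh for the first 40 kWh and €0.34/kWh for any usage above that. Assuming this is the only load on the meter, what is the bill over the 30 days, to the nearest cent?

€55.92

Runtime = 5 h/day × 30 days = 150 h
Energy = 1.12 kW × 150 h = 168 kWh
Tier 1 (0–40 kWh): 40 × €0.31 = €12.4
Above 40 kWh: 128 × €0.34 = €43.52
Bill = €55.92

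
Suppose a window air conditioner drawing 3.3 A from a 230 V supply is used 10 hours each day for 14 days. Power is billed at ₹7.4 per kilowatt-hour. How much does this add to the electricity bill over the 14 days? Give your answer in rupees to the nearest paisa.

₹786.32

Power = 3.3 A × 230 V = 759 W = 0.759 kW
Runtime = 10 h/day × 14 days = 140 h
Energy = 0.759 kW × 140 h = 106.26 kWh
Cost = 106.26 kWh × ₹7.4/kWh = ₹786.32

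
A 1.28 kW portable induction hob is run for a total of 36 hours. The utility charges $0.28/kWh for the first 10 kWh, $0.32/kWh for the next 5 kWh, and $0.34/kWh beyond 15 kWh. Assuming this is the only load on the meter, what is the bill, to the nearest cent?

Energy = 1.28 kW × 36 h = 46.08 kWh
Tier 1 (0–10 kWh): 10 × $0.28 = $2.8
Tier 2 (10–15 kWh): 5 × $0.32 = $1.6
Above 15 kWh: 31.08 × $0.34 = $10.5672
Bill = $14.97

$14.97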